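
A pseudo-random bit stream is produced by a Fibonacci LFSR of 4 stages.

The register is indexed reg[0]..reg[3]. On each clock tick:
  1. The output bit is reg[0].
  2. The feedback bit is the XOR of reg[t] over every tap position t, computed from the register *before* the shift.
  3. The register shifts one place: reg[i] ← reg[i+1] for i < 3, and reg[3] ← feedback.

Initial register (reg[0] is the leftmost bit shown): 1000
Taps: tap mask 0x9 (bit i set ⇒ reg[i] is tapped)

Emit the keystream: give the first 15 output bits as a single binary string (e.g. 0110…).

100011110101100

step | reg (before) | out | fb
   0 | 1000 | 1 | 1
   1 | 0001 | 0 | 1
   2 | 0011 | 0 | 1
   3 | 0111 | 0 | 1
   4 | 1111 | 1 | 0
   5 | 1110 | 1 | 1
   6 | 1101 | 1 | 0
   7 | 1010 | 1 | 1
   8 | 0101 | 0 | 1
   9 | 1011 | 1 | 0
  10 | 0110 | 0 | 0
  11 | 1100 | 1 | 1
  12 | 1001 | 1 | 0
  13 | 0010 | 0 | 0
  14 | 0100 | 0 | 0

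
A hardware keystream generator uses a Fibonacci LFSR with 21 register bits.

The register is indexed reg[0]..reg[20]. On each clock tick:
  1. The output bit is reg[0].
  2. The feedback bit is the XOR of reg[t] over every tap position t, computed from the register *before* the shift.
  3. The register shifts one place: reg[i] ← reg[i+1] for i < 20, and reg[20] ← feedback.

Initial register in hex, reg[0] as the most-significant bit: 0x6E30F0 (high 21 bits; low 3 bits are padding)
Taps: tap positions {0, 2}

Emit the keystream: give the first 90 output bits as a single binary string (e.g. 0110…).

step | reg (before) | out | fb
   0 | 011011100011000011110 | 0 | 1
   1 | 110111000110000111101 | 1 | 1
   2 | 101110001100001111011 | 1 | 0
   3 | 011100011000011110110 | 0 | 1
   4 | 111000110000111101101 | 1 | 0
   5 | 110001100001111011010 | 1 | 1
   6 | 100011000011110110101 | 1 | 1
   7 | 000110000111101101011 | 0 | 0
   8 | 001100001111011010110 | 0 | 1
   9 | 011000011110110101101 | 0 | 1
  10 | 110000111101101011011 | 1 | 1
  11 | 100001111011010110111 | 1 | 1
  12 | 000011110110101101111 | 0 | 0
  13 | 000111101101011011110 | 0 | 0
  14 | 001111011010110111100 | 0 | 1
  15 | 011110110101101111001 | 0 | 1
  16 | 111101101011011110011 | 1 | 0
  17 | 111011010110111100110 | 1 | 0
  18 | 110110101101111001100 | 1 | 1
  19 | 101101011011110011001 | 1 | 0
  20 | 011010110111100110010 | 0 | 1
  21 | 110101101111001100101 | 1 | 1
  22 | 101011011110011001011 | 1 | 0
  23 | 010110111100110010110 | 0 | 0
  24 | 101101111001100101100 | 1 | 0
  25 | 011011110011001011000 | 0 | 1
  26 | 110111100110010110001 | 1 | 1
  27 | 101111001100101100011 | 1 | 0
  28 | 011110011001011000110 | 0 | 1
  29 | 111100110010110001101 | 1 | 0
  30 | 111001100101100011010 | 1 | 0
  31 | 110011001011000110100 | 1 | 1
  32 | 100110010110001101001 | 1 | 1
  33 | 001100101100011010011 | 0 | 1
  34 | 011001011000110100111 | 0 | 1
  35 | 110010110001101001111 | 1 | 1
  36 | 100101100011010011111 | 1 | 1
  37 | 001011000110100111111 | 0 | 1
  38 | 010110001101001111111 | 0 | 0
  39 | 101100011010011111110 | 1 | 0
  40 | 011000110100111111100 | 0 | 1
  41 | 110001101001111111001 | 1 | 1
  42 | 100011010011111110011 | 1 | 1
  43 | 000110100111111100111 | 0 | 0
  44 | 001101001111111001110 | 0 | 1
  45 | 011010011111110011101 | 0 | 1
  46 | 110100111111100111011 | 1 | 1
  47 | 101001111111001110111 | 1 | 0
  48 | 010011111110011101110 | 0 | 0
  49 | 100111111100111011100 | 1 | 1
  50 | 001111111001110111001 | 0 | 1
  51 | 011111110011101110011 | 0 | 1
  52 | 111111100111011100111 | 1 | 0
  53 | 111111001110111001110 | 1 | 0
  54 | 111110011101110011100 | 1 | 0
  55 | 111100111011100111000 | 1 | 0
  56 | 111001110111001110000 | 1 | 0
  57 | 110011101110011100000 | 1 | 1
  58 | 100111011100111000001 | 1 | 1
  59 | 001110111001110000011 | 0 | 1
  60 | 011101110011100000111 | 0 | 1
  61 | 111011100111000001111 | 1 | 0
  62 | 110111001110000011110 | 1 | 1
  63 | 101110011100000111101 | 1 | 0
  64 | 011100111000001111010 | 0 | 1
  65 | 111001110000011110101 | 1 | 0
  66 | 110011100000111101010 | 1 | 1
  67 | 100111000001111010101 | 1 | 1
  68 | 001110000011110101011 | 0 | 1
  69 | 011100000111101010111 | 0 | 1
  70 | 111000001111010101111 | 1 | 0
  71 | 110000011110101011110 | 1 | 1
  72 | 100000111101010111101 | 1 | 1
  73 | 000001111010101111011 | 0 | 0
  74 | 000011110101011110110 | 0 | 0
  75 | 000111101010111101100 | 0 | 0
  76 | 001111010101111011000 | 0 | 1
  77 | 011110101011110110001 | 0 | 1
  78 | 111101010111101100011 | 1 | 0
  79 | 111010101111011000110 | 1 | 0
  80 | 110101011110110001100 | 1 | 1
  81 | 101010111101100011001 | 1 | 0
  82 | 010101111011000110010 | 0 | 0
  83 | 101011110110001100100 | 1 | 0
  84 | 010111101100011001000 | 0 | 0
  85 | 101111011000110010000 | 1 | 0
  86 | 011110110001100100000 | 0 | 1
  87 | 111101100011001000001 | 1 | 0
  88 | 111011000110010000010 | 1 | 0
  89 | 110110001100100000100 | 1 | 1

011011100011000011110110101101111001100101100011010011111110011101110011100000111101010111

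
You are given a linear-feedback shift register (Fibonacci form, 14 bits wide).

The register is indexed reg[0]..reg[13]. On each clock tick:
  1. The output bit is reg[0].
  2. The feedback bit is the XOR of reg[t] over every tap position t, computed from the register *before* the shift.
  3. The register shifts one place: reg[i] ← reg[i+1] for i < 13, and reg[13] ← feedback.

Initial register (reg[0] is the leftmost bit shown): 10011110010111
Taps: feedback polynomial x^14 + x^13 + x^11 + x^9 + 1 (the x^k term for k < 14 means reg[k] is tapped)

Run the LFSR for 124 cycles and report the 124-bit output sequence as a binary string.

1001111001011101110010111001000100000100101001101010001010010111011010000001010100110101100011100100100110000110100000111010

k : reg_k → out_k, fb_k
0: 10011110010111 → 1, fb=0
1: 00111100101110 → 0, fb=1
2: 01111001011101 → 0, fb=1
3: 11110010111011 → 1, fb=1
4: 11100101110111 → 1, fb=0
5: 11001011101110 → 1, fb=0
6: 10010111011100 → 1, fb=1
7: 00101110111001 → 0, fb=0
8: 01011101110010 → 0, fb=1
9: 10111011100101 → 1, fb=1
10: 01110111001011 → 0, fb=1
11: 11101110010111 → 1, fb=0
12: 11011100101110 → 1, fb=0
13: 10111001011100 → 1, fb=1
14: 01110010111001 → 0, fb=0
15: 11100101110010 → 1, fb=0
16: 11001011100100 → 1, fb=0
17: 10010111001000 → 1, fb=1
18: 00101110010001 → 0, fb=0
19: 01011100100010 → 0, fb=0
20: 10111001000100 → 1, fb=0
21: 01110010001000 → 0, fb=0
22: 11100100010000 → 1, fb=0
23: 11001000100000 → 1, fb=1
24: 10010001000001 → 1, fb=0
25: 00100010000010 → 0, fb=0
26: 01000100000100 → 0, fb=1
27: 10001000001001 → 1, fb=0
28: 00010000010010 → 0, fb=1
29: 00100000100101 → 0, fb=0
30: 01000001001010 → 0, fb=0
31: 10000010010100 → 1, fb=1
32: 00000100101001 → 0, fb=1
33: 00001001010011 → 0, fb=0
34: 00010010100110 → 0, fb=1
35: 00100101001101 → 0, fb=0
36: 01001010011010 → 0, fb=1
37: 10010100110101 → 1, fb=0
38: 00101001101010 → 0, fb=0
39: 01010011010100 → 0, fb=0
40: 10100110101000 → 1, fb=1
41: 01001101010001 → 0, fb=0
42: 10011010100010 → 1, fb=1
43: 00110101000101 → 0, fb=0
44: 01101010001010 → 0, fb=0
45: 11010100010100 → 1, fb=1
46: 10101000101001 → 1, fb=0
47: 01010001010010 → 0, fb=1
48: 10100010100101 → 1, fb=1
49: 01000101001011 → 0, fb=1
50: 10001010010111 → 1, fb=0
51: 00010100101110 → 0, fb=1
52: 00101001011101 → 0, fb=1
53: 01010010111011 → 0, fb=0
54: 10100101110110 → 1, fb=1
55: 01001011101101 → 0, fb=0
56: 10010111011010 → 1, fb=0
57: 00101110110100 → 0, fb=0
58: 01011101101000 → 0, fb=0
59: 10111011010000 → 1, fb=0
60: 01110110100000 → 0, fb=0
61: 11101101000000 → 1, fb=1
62: 11011010000001 → 1, fb=0
63: 10110100000010 → 1, fb=1
64: 01101000000101 → 0, fb=0
65: 11010000001010 → 1, fb=1
66: 10100000010101 → 1, fb=0
67: 01000000101010 → 0, fb=0
68: 10000001010100 → 1, fb=1
69: 00000010101001 → 0, fb=1
70: 00000101010011 → 0, fb=0
71: 00001010100110 → 0, fb=1
72: 00010101001101 → 0, fb=0
73: 00101010011010 → 0, fb=1
74: 01010100110101 → 0, fb=1
75: 10101001101011 → 1, fb=0
76: 01010011010110 → 0, fb=0
77: 10100110101100 → 1, fb=0
78: 01001101011000 → 0, fb=1
79: 10011010110001 → 1, fb=1
80: 00110101100011 → 0, fb=1
81: 01101011000111 → 0, fb=0
82: 11010110001110 → 1, fb=0
83: 10101100011100 → 1, fb=1
84: 01011000111001 → 0, fb=0
85: 10110001110010 → 1, fb=0
86: 01100011100100 → 0, fb=1
87: 11000111001001 → 1, fb=0
88: 10001110010010 → 1, fb=0
89: 00011100100100 → 0, fb=1
90: 00111001001001 → 0, fb=1
91: 01110010010011 → 0, fb=0
92: 11100100100110 → 1, fb=0
93: 11001001001100 → 1, fb=0
94: 10010010011000 → 1, fb=0
95: 00100100110000 → 0, fb=1
96: 01001001100001 → 0, fb=1
97: 10010011000011 → 1, fb=0
98: 00100110000110 → 0, fb=1
99: 01001100001101 → 0, fb=0
100: 10011000011010 → 1, fb=0
101: 00110000110100 → 0, fb=0
102: 01100001101000 → 0, fb=0
103: 11000011010000 → 1, fb=0
104: 10000110100000 → 1, fb=1
105: 00001101000001 → 0, fb=1
106: 00011010000011 → 0, fb=1
107: 00110100000111 → 0, fb=0
108: 01101000001110 → 0, fb=1
109: 11010000011101 → 1, fb=0
110: 10100000111010 → 1, fb=0
111: 01000001110100 → 0, fb=0
112: 10000011101000 → 1, fb=1
113: 00000111010001 → 0, fb=0
114: 00001110100010 → 0, fb=0
115: 00011101000100 → 0, fb=1
116: 00111010001001 → 0, fb=1
117: 01110100010011 → 0, fb=0
118: 11101000100110 → 1, fb=0
119: 11010001001100 → 1, fb=0
120: 10100010011000 → 1, fb=0
121: 01000100110000 → 0, fb=1
122: 10001001100001 → 1, fb=0
123: 00010011000010 → 0, fb=0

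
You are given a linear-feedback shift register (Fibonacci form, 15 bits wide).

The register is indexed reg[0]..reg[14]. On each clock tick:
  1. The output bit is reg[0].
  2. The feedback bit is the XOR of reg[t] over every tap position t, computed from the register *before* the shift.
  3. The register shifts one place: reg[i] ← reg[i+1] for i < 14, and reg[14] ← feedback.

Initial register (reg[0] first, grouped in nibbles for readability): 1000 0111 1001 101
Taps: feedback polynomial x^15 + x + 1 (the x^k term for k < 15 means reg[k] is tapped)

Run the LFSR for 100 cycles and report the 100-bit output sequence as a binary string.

1000011110011011000100010101101001100111110111010101000011001111111000101010000001001111110000011010

step | reg (before) | out | fb
   0 | 100001111001101 | 1 | 1
   1 | 000011110011011 | 0 | 0
   2 | 000111100110110 | 0 | 0
   3 | 001111001101100 | 0 | 0
   4 | 011110011011000 | 0 | 1
   5 | 111100110110001 | 1 | 0
   6 | 111001101100010 | 1 | 0
   7 | 110011011000100 | 1 | 0
   8 | 100110110001000 | 1 | 1
   9 | 001101100010001 | 0 | 0
  10 | 011011000100010 | 0 | 1
  11 | 110110001000101 | 1 | 0
  12 | 101100010001010 | 1 | 1
  13 | 011000100010101 | 0 | 1
  14 | 110001000101011 | 1 | 0
  15 | 100010001010110 | 1 | 1
  16 | 000100010101101 | 0 | 0
  17 | 001000101011010 | 0 | 0
  18 | 010001010110100 | 0 | 1
  19 | 100010101101001 | 1 | 1
  20 | 000101011010011 | 0 | 0
  21 | 001010110100110 | 0 | 0
  22 | 010101101001100 | 0 | 1
  23 | 101011010011001 | 1 | 1
  24 | 010110100110011 | 0 | 1
  25 | 101101001100111 | 1 | 1
  26 | 011010011001111 | 0 | 1
  27 | 110100110011111 | 1 | 0
  28 | 101001100111110 | 1 | 1
  29 | 010011001111101 | 0 | 1
  30 | 100110011111011 | 1 | 1
  31 | 001100111110111 | 0 | 0
  32 | 011001111101110 | 0 | 1
  33 | 110011111011101 | 1 | 0
  34 | 100111110111010 | 1 | 1
  35 | 001111101110101 | 0 | 0
  36 | 011111011101010 | 0 | 1
  37 | 111110111010101 | 1 | 0
  38 | 111101110101010 | 1 | 0
  39 | 111011101010100 | 1 | 0
  40 | 110111010101000 | 1 | 0
  41 | 101110101010000 | 1 | 1
  42 | 011101010100001 | 0 | 1
  43 | 111010101000011 | 1 | 0
  44 | 110101010000110 | 1 | 0
  45 | 101010100001100 | 1 | 1
  46 | 010101000011001 | 0 | 1
  47 | 101010000110011 | 1 | 1
  48 | 010100001100111 | 0 | 1
  49 | 101000011001111 | 1 | 1
  50 | 010000110011111 | 0 | 1
  51 | 100001100111111 | 1 | 1
  52 | 000011001111111 | 0 | 0
  53 | 000110011111110 | 0 | 0
  54 | 001100111111100 | 0 | 0
  55 | 011001111111000 | 0 | 1
  56 | 110011111110001 | 1 | 0
  57 | 100111111100010 | 1 | 1
  58 | 001111111000101 | 0 | 0
  59 | 011111110001010 | 0 | 1
  60 | 111111100010101 | 1 | 0
  61 | 111111000101010 | 1 | 0
  62 | 111110001010100 | 1 | 0
  63 | 111100010101000 | 1 | 0
  64 | 111000101010000 | 1 | 0
  65 | 110001010100000 | 1 | 0
  66 | 100010101000000 | 1 | 1
  67 | 000101010000001 | 0 | 0
  68 | 001010100000010 | 0 | 0
  69 | 010101000000100 | 0 | 1
  70 | 101010000001001 | 1 | 1
  71 | 010100000010011 | 0 | 1
  72 | 101000000100111 | 1 | 1
  73 | 010000001001111 | 0 | 1
  74 | 100000010011111 | 1 | 1
  75 | 000000100111111 | 0 | 0
  76 | 000001001111110 | 0 | 0
  77 | 000010011111100 | 0 | 0
  78 | 000100111111000 | 0 | 0
  79 | 001001111110000 | 0 | 0
  80 | 010011111100000 | 0 | 1
  81 | 100111111000001 | 1 | 1
  82 | 001111110000011 | 0 | 0
  83 | 011111100000110 | 0 | 1
  84 | 111111000001101 | 1 | 0
  85 | 111110000011010 | 1 | 0
  86 | 111100000110100 | 1 | 0
  87 | 111000001101000 | 1 | 0
  88 | 110000011010000 | 1 | 0
  89 | 100000110100000 | 1 | 1
  90 | 000001101000001 | 0 | 0
  91 | 000011010000010 | 0 | 0
  92 | 000110100000100 | 0 | 0
  93 | 001101000001000 | 0 | 0
  94 | 011010000010000 | 0 | 1
  95 | 110100000100001 | 1 | 0
  96 | 101000001000010 | 1 | 1
  97 | 010000010000101 | 0 | 1
  98 | 100000100001011 | 1 | 1
  99 | 000001000010111 | 0 | 0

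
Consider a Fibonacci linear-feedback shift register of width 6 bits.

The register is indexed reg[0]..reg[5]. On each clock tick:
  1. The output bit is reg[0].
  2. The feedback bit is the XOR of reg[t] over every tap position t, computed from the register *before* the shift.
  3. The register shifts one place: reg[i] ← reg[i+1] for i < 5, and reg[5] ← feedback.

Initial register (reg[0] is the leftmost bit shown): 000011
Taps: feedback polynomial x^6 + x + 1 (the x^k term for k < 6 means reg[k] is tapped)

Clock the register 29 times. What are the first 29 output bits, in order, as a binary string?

step | reg (before) | out | fb
   0 | 000011 | 0 | 0
   1 | 000110 | 0 | 0
   2 | 001100 | 0 | 0
   3 | 011000 | 0 | 1
   4 | 110001 | 1 | 0
   5 | 100010 | 1 | 1
   6 | 000101 | 0 | 0
   7 | 001010 | 0 | 0
   8 | 010100 | 0 | 1
   9 | 101001 | 1 | 1
  10 | 010011 | 0 | 1
  11 | 100111 | 1 | 1
  12 | 001111 | 0 | 0
  13 | 011110 | 0 | 1
  14 | 111101 | 1 | 0
  15 | 111010 | 1 | 0
  16 | 110100 | 1 | 0
  17 | 101000 | 1 | 1
  18 | 010001 | 0 | 1
  19 | 100011 | 1 | 1
  20 | 000111 | 0 | 0
  21 | 001110 | 0 | 0
  22 | 011100 | 0 | 1
  23 | 111001 | 1 | 0
  24 | 110010 | 1 | 0
  25 | 100100 | 1 | 1
  26 | 001001 | 0 | 0
  27 | 010010 | 0 | 1
  28 | 100101 | 1 | 1

00001100010100111101000111001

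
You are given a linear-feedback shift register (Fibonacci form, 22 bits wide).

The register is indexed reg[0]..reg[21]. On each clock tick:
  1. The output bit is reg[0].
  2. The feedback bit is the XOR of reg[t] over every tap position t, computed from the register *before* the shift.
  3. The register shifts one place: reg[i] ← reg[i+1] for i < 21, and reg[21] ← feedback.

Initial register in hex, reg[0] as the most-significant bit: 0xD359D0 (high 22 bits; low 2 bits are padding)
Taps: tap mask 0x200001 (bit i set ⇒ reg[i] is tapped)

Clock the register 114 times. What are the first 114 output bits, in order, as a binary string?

k : reg_k → out_k, fb_k
0: 1101001101011001110100 → 1, fb=1
1: 1010011010110011101001 → 1, fb=0
2: 0100110101100111010010 → 0, fb=0
3: 1001101011001110100100 → 1, fb=1
4: 0011010110011101001001 → 0, fb=1
5: 0110101100111010010011 → 0, fb=1
6: 1101011001110100100111 → 1, fb=0
7: 1010110011101001001110 → 1, fb=1
8: 0101100111010010011101 → 0, fb=1
9: 1011001110100100111011 → 1, fb=0
10: 0110011101001001110110 → 0, fb=0
11: 1100111010010011101100 → 1, fb=1
12: 1001110100100111011001 → 1, fb=0
13: 0011101001001110110010 → 0, fb=0
14: 0111010010011101100100 → 0, fb=0
15: 1110100100111011001000 → 1, fb=1
16: 1101001001110110010001 → 1, fb=0
17: 1010010011101100100010 → 1, fb=1
18: 0100100111011001000101 → 0, fb=1
19: 1001001110110010001011 → 1, fb=0
20: 0010011101100100010110 → 0, fb=0
21: 0100111011001000101100 → 0, fb=0
22: 1001110110010001011000 → 1, fb=1
23: 0011101100100010110001 → 0, fb=1
24: 0111011001000101100011 → 0, fb=1
25: 1110110010001011000111 → 1, fb=0
26: 1101100100010110001110 → 1, fb=1
27: 1011001000101100011101 → 1, fb=0
28: 0110010001011000111010 → 0, fb=0
29: 1100100010110001110100 → 1, fb=1
30: 1001000101100011101001 → 1, fb=0
31: 0010001011000111010010 → 0, fb=0
32: 0100010110001110100100 → 0, fb=0
33: 1000101100011101001000 → 1, fb=1
34: 0001011000111010010001 → 0, fb=1
35: 0010110001110100100011 → 0, fb=1
36: 0101100011101001000111 → 0, fb=1
37: 1011000111010010001111 → 1, fb=0
38: 0110001110100100011110 → 0, fb=0
39: 1100011101001000111100 → 1, fb=1
40: 1000111010010001111001 → 1, fb=0
41: 0001110100100011110010 → 0, fb=0
42: 0011101001000111100100 → 0, fb=0
43: 0111010010001111001000 → 0, fb=0
44: 1110100100011110010000 → 1, fb=1
45: 1101001000111100100001 → 1, fb=0
46: 1010010001111001000010 → 1, fb=1
47: 0100100011110010000101 → 0, fb=1
48: 1001000111100100001011 → 1, fb=0
49: 0010001111001000010110 → 0, fb=0
50: 0100011110010000101100 → 0, fb=0
51: 1000111100100001011000 → 1, fb=1
52: 0001111001000010110001 → 0, fb=1
53: 0011110010000101100011 → 0, fb=1
54: 0111100100001011000111 → 0, fb=1
55: 1111001000010110001111 → 1, fb=0
56: 1110010000101100011110 → 1, fb=1
57: 1100100001011000111101 → 1, fb=0
58: 1001000010110001111010 → 1, fb=1
59: 0010000101100011110101 → 0, fb=1
60: 0100001011000111101011 → 0, fb=1
61: 1000010110001111010111 → 1, fb=0
62: 0000101100011110101110 → 0, fb=0
63: 0001011000111101011100 → 0, fb=0
64: 0010110001111010111000 → 0, fb=0
65: 0101100011110101110000 → 0, fb=0
66: 1011000111101011100000 → 1, fb=1
67: 0110001111010111000001 → 0, fb=1
68: 1100011110101110000011 → 1, fb=0
69: 1000111101011100000110 → 1, fb=1
70: 0001111010111000001101 → 0, fb=1
71: 0011110101110000011011 → 0, fb=1
72: 0111101011100000110111 → 0, fb=1
73: 1111010111000001101111 → 1, fb=0
74: 1110101110000011011110 → 1, fb=1
75: 1101011100000110111101 → 1, fb=0
76: 1010111000001101111010 → 1, fb=1
77: 0101110000011011110101 → 0, fb=1
78: 1011100000110111101011 → 1, fb=0
79: 0111000001101111010110 → 0, fb=0
80: 1110000011011110101100 → 1, fb=1
81: 1100000110111101011001 → 1, fb=0
82: 1000001101111010110010 → 1, fb=1
83: 0000011011110101100101 → 0, fb=1
84: 0000110111101011001011 → 0, fb=1
85: 0001101111010110010111 → 0, fb=1
86: 0011011110101100101111 → 0, fb=1
87: 0110111101011001011111 → 0, fb=1
88: 1101111010110010111111 → 1, fb=0
89: 1011110101100101111110 → 1, fb=1
90: 0111101011001011111101 → 0, fb=1
91: 1111010110010111111011 → 1, fb=0
92: 1110101100101111110110 → 1, fb=1
93: 1101011001011111101101 → 1, fb=0
94: 1010110010111111011010 → 1, fb=1
95: 0101100101111110110101 → 0, fb=1
96: 1011001011111101101011 → 1, fb=0
97: 0110010111111011010110 → 0, fb=0
98: 1100101111110110101100 → 1, fb=1
99: 1001011111101101011001 → 1, fb=0
100: 0010111111011010110010 → 0, fb=0
101: 0101111110110101100100 → 0, fb=0
102: 1011111101101011001000 → 1, fb=1
103: 0111111011010110010001 → 0, fb=1
104: 1111110110101100100011 → 1, fb=0
105: 1111101101011001000110 → 1, fb=1
106: 1111011010110010001101 → 1, fb=0
107: 1110110101100100011010 → 1, fb=1
108: 1101101011001000110101 → 1, fb=0
109: 1011010110010001101010 → 1, fb=1
110: 0110101100100011010101 → 0, fb=1
111: 1101011001000110101011 → 1, fb=0
112: 1010110010001101010110 → 1, fb=1
113: 0101100100011010101101 → 0, fb=1

110100110101100111010010011101100100010110001110100100011110010000101100011110101110000011011110101100101111110110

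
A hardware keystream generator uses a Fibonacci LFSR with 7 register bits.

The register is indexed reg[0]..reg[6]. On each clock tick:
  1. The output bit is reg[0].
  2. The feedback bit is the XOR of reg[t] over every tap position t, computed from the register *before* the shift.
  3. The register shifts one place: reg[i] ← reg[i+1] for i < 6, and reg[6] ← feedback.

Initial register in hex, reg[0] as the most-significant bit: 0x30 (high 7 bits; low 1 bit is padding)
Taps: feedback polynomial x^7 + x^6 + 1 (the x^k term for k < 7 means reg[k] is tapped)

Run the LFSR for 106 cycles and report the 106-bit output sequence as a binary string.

step | reg (before) | out | fb
   0 | 0011000 | 0 | 0
   1 | 0110000 | 0 | 0
   2 | 1100000 | 1 | 1
   3 | 1000001 | 1 | 0
   4 | 0000010 | 0 | 0
   5 | 0000100 | 0 | 0
   6 | 0001000 | 0 | 0
   7 | 0010000 | 0 | 0
   8 | 0100000 | 0 | 0
   9 | 1000000 | 1 | 1
  10 | 0000001 | 0 | 1
  11 | 0000011 | 0 | 1
  12 | 0000111 | 0 | 1
  13 | 0001111 | 0 | 1
  14 | 0011111 | 0 | 1
  15 | 0111111 | 0 | 1
  16 | 1111111 | 1 | 0
  17 | 1111110 | 1 | 1
  18 | 1111101 | 1 | 0
  19 | 1111010 | 1 | 1
  20 | 1110101 | 1 | 0
  21 | 1101010 | 1 | 1
  22 | 1010101 | 1 | 0
  23 | 0101010 | 0 | 0
  24 | 1010100 | 1 | 1
  25 | 0101001 | 0 | 1
  26 | 1010011 | 1 | 0
  27 | 0100110 | 0 | 0
  28 | 1001100 | 1 | 1
  29 | 0011001 | 0 | 1
  30 | 0110011 | 0 | 1
  31 | 1100111 | 1 | 0
  32 | 1001110 | 1 | 1
  33 | 0011101 | 0 | 1
  34 | 0111011 | 0 | 1
  35 | 1110111 | 1 | 0
  36 | 1101110 | 1 | 1
  37 | 1011101 | 1 | 0
  38 | 0111010 | 0 | 0
  39 | 1110100 | 1 | 1
  40 | 1101001 | 1 | 0
  41 | 1010010 | 1 | 1
  42 | 0100101 | 0 | 1
  43 | 1001011 | 1 | 0
  44 | 0010110 | 0 | 0
  45 | 0101100 | 0 | 0
  46 | 1011000 | 1 | 1
  47 | 0110001 | 0 | 1
  48 | 1100011 | 1 | 0
  49 | 1000110 | 1 | 1
  50 | 0001101 | 0 | 1
  51 | 0011011 | 0 | 1
  52 | 0110111 | 0 | 1
  53 | 1101111 | 1 | 0
  54 | 1011110 | 1 | 1
  55 | 0111101 | 0 | 1
  56 | 1111011 | 1 | 0
  57 | 1110110 | 1 | 1
  58 | 1101101 | 1 | 0
  59 | 1011010 | 1 | 1
  60 | 0110101 | 0 | 1
  61 | 1101011 | 1 | 0
  62 | 1010110 | 1 | 1
  63 | 0101101 | 0 | 1
  64 | 1011011 | 1 | 0
  65 | 0110110 | 0 | 0
  66 | 1101100 | 1 | 1
  67 | 1011001 | 1 | 0
  68 | 0110010 | 0 | 0
  69 | 1100100 | 1 | 1
  70 | 1001001 | 1 | 0
  71 | 0010010 | 0 | 0
  72 | 0100100 | 0 | 0
  73 | 1001000 | 1 | 1
  74 | 0010001 | 0 | 1
  75 | 0100011 | 0 | 1
  76 | 1000111 | 1 | 0
  77 | 0001110 | 0 | 0
  78 | 0011100 | 0 | 0
  79 | 0111000 | 0 | 0
  80 | 1110000 | 1 | 1
  81 | 1100001 | 1 | 0
  82 | 1000010 | 1 | 1
  83 | 0000101 | 0 | 1
  84 | 0001011 | 0 | 1
  85 | 0010111 | 0 | 1
  86 | 0101111 | 0 | 1
  87 | 1011111 | 1 | 0
  88 | 0111110 | 0 | 0
  89 | 1111100 | 1 | 1
  90 | 1111001 | 1 | 0
  91 | 1110010 | 1 | 1
  92 | 1100101 | 1 | 0
  93 | 1001010 | 1 | 1
  94 | 0010101 | 0 | 1
  95 | 0101011 | 0 | 1
  96 | 1010111 | 1 | 0
  97 | 0101110 | 0 | 0
  98 | 1011100 | 1 | 1
  99 | 0111001 | 0 | 1
 100 | 1110011 | 1 | 0
 101 | 1100110 | 1 | 1
 102 | 1001101 | 1 | 0
 103 | 0011010 | 0 | 0
 104 | 0110100 | 0 | 0
 105 | 1101000 | 1 | 1

0011000001000000111111101010100110011101110100101100011011110110101101100100100011100001011111001010111001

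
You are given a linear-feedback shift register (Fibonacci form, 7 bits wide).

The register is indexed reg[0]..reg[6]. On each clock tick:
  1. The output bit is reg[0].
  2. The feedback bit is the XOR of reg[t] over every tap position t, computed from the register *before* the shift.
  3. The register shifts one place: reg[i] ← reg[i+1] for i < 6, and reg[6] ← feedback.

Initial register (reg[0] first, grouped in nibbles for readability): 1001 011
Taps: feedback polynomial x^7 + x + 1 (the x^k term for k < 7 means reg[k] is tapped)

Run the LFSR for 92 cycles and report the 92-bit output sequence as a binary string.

10010111011100110010101011111110000001000001100001010001111001000101100111010100111110100001

step | reg (before) | out | fb
   0 | 1001011 | 1 | 1
   1 | 0010111 | 0 | 0
   2 | 0101110 | 0 | 1
   3 | 1011101 | 1 | 1
   4 | 0111011 | 0 | 1
   5 | 1110111 | 1 | 0
   6 | 1101110 | 1 | 0
   7 | 1011100 | 1 | 1
   8 | 0111001 | 0 | 1
   9 | 1110011 | 1 | 0
  10 | 1100110 | 1 | 0
  11 | 1001100 | 1 | 1
  12 | 0011001 | 0 | 0
  13 | 0110010 | 0 | 1
  14 | 1100101 | 1 | 0
  15 | 1001010 | 1 | 1
  16 | 0010101 | 0 | 0
  17 | 0101010 | 0 | 1
  18 | 1010101 | 1 | 1
  19 | 0101011 | 0 | 1
  20 | 1010111 | 1 | 1
  21 | 0101111 | 0 | 1
  22 | 1011111 | 1 | 1
  23 | 0111111 | 0 | 1
  24 | 1111111 | 1 | 0
  25 | 1111110 | 1 | 0
  26 | 1111100 | 1 | 0
  27 | 1111000 | 1 | 0
  28 | 1110000 | 1 | 0
  29 | 1100000 | 1 | 0
  30 | 1000000 | 1 | 1
  31 | 0000001 | 0 | 0
  32 | 0000010 | 0 | 0
  33 | 0000100 | 0 | 0
  34 | 0001000 | 0 | 0
  35 | 0010000 | 0 | 0
  36 | 0100000 | 0 | 1
  37 | 1000001 | 1 | 1
  38 | 0000011 | 0 | 0
  39 | 0000110 | 0 | 0
  40 | 0001100 | 0 | 0
  41 | 0011000 | 0 | 0
  42 | 0110000 | 0 | 1
  43 | 1100001 | 1 | 0
  44 | 1000010 | 1 | 1
  45 | 0000101 | 0 | 0
  46 | 0001010 | 0 | 0
  47 | 0010100 | 0 | 0
  48 | 0101000 | 0 | 1
  49 | 1010001 | 1 | 1
  50 | 0100011 | 0 | 1
  51 | 1000111 | 1 | 1
  52 | 0001111 | 0 | 0
  53 | 0011110 | 0 | 0
  54 | 0111100 | 0 | 1
  55 | 1111001 | 1 | 0
  56 | 1110010 | 1 | 0
  57 | 1100100 | 1 | 0
  58 | 1001000 | 1 | 1
  59 | 0010001 | 0 | 0
  60 | 0100010 | 0 | 1
  61 | 1000101 | 1 | 1
  62 | 0001011 | 0 | 0
  63 | 0010110 | 0 | 0
  64 | 0101100 | 0 | 1
  65 | 1011001 | 1 | 1
  66 | 0110011 | 0 | 1
  67 | 1100111 | 1 | 0
  68 | 1001110 | 1 | 1
  69 | 0011101 | 0 | 0
  70 | 0111010 | 0 | 1
  71 | 1110101 | 1 | 0
  72 | 1101010 | 1 | 0
  73 | 1010100 | 1 | 1
  74 | 0101001 | 0 | 1
  75 | 1010011 | 1 | 1
  76 | 0100111 | 0 | 1
  77 | 1001111 | 1 | 1
  78 | 0011111 | 0 | 0
  79 | 0111110 | 0 | 1
  80 | 1111101 | 1 | 0
  81 | 1111010 | 1 | 0
  82 | 1110100 | 1 | 0
  83 | 1101000 | 1 | 0
  84 | 1010000 | 1 | 1
  85 | 0100001 | 0 | 1
  86 | 1000011 | 1 | 1
  87 | 0000111 | 0 | 0
  88 | 0001110 | 0 | 0
  89 | 0011100 | 0 | 0
  90 | 0111000 | 0 | 1
  91 | 1110001 | 1 | 0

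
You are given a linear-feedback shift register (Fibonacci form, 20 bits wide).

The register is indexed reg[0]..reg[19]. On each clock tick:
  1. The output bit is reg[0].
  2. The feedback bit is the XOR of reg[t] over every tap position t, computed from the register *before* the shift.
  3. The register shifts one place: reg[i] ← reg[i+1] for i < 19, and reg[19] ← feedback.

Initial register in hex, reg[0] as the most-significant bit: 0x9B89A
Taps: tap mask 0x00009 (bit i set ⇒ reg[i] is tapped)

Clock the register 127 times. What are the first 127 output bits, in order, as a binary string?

1001101110001001101001000111110001001000011110011110000010111011011011100101011000000001110011100110000011111011110101100111001

step | reg (before) | out | fb
   0 | 10011011100010011010 | 1 | 0
   1 | 00110111000100110100 | 0 | 1
   2 | 01101110001001101001 | 0 | 0
   3 | 11011100010011010010 | 1 | 0
   4 | 10111000100110100100 | 1 | 0
   5 | 01110001001101001000 | 0 | 1
   6 | 11100010011010010001 | 1 | 1
   7 | 11000100110100100011 | 1 | 1
   8 | 10001001101001000111 | 1 | 1
   9 | 00010011010010001111 | 0 | 1
  10 | 00100110100100011111 | 0 | 0
  11 | 01001101001000111110 | 0 | 0
  12 | 10011010010001111100 | 1 | 0
  13 | 00110100100011111000 | 0 | 1
  14 | 01101001000111110001 | 0 | 0
  15 | 11010010001111100010 | 1 | 0
  16 | 10100100011111000100 | 1 | 1
  17 | 01001000111110001001 | 0 | 0
  18 | 10010001111100010010 | 1 | 0
  19 | 00100011111000100100 | 0 | 0
  20 | 01000111110001001000 | 0 | 0
  21 | 10001111100010010000 | 1 | 1
  22 | 00011111000100100001 | 0 | 1
  23 | 00111110001001000011 | 0 | 1
  24 | 01111100010010000111 | 0 | 1
  25 | 11111000100100001111 | 1 | 0
  26 | 11110001001000011110 | 1 | 0
  27 | 11100010010000111100 | 1 | 1
  28 | 11000100100001111001 | 1 | 1
  29 | 10001001000011110011 | 1 | 1
  30 | 00010010000111100111 | 0 | 1
  31 | 00100100001111001111 | 0 | 0
  32 | 01001000011110011110 | 0 | 0
  33 | 10010000111100111100 | 1 | 0
  34 | 00100001111001111000 | 0 | 0
  35 | 01000011110011110000 | 0 | 0
  36 | 10000111100111100000 | 1 | 1
  37 | 00001111001111000001 | 0 | 0
  38 | 00011110011110000010 | 0 | 1
  39 | 00111100111100000101 | 0 | 1
  40 | 01111001111000001011 | 0 | 1
  41 | 11110011110000010111 | 1 | 0
  42 | 11100111100000101110 | 1 | 1
  43 | 11001111000001011101 | 1 | 1
  44 | 10011110000010111011 | 1 | 0
  45 | 00111100000101110110 | 0 | 1
  46 | 01111000001011101101 | 0 | 1
  47 | 11110000010111011011 | 1 | 0
  48 | 11100000101110110110 | 1 | 1
  49 | 11000001011101101101 | 1 | 1
  50 | 10000010111011011011 | 1 | 1
  51 | 00000101110110110111 | 0 | 0
  52 | 00001011101101101110 | 0 | 0
  53 | 00010111011011011100 | 0 | 1
  54 | 00101110110110111001 | 0 | 0
  55 | 01011101101101110010 | 0 | 1
  56 | 10111011011011100101 | 1 | 0
  57 | 01110110110111001010 | 0 | 1
  58 | 11101101101110010101 | 1 | 1
  59 | 11011011011100101011 | 1 | 0
  60 | 10110110111001010110 | 1 | 0
  61 | 01101101110010101100 | 0 | 0
  62 | 11011011100101011000 | 1 | 0
  63 | 10110111001010110000 | 1 | 0
  64 | 01101110010101100000 | 0 | 0
  65 | 11011100101011000000 | 1 | 0
  66 | 10111001010110000000 | 1 | 0
  67 | 01110010101100000000 | 0 | 1
  68 | 11100101011000000001 | 1 | 1
  69 | 11001010110000000011 | 1 | 1
  70 | 10010101100000000111 | 1 | 0
  71 | 00101011000000001110 | 0 | 0
  72 | 01010110000000011100 | 0 | 1
  73 | 10101100000000111001 | 1 | 1
  74 | 01011000000001110011 | 0 | 1
  75 | 10110000000011100111 | 1 | 0
  76 | 01100000000111001110 | 0 | 0
  77 | 11000000001110011100 | 1 | 1
  78 | 10000000011100111001 | 1 | 1
  79 | 00000000111001110011 | 0 | 0
  80 | 00000001110011100110 | 0 | 0
  81 | 00000011100111001100 | 0 | 0
  82 | 00000111001110011000 | 0 | 0
  83 | 00001110011100110000 | 0 | 0
  84 | 00011100111001100000 | 0 | 1
  85 | 00111001110011000001 | 0 | 1
  86 | 01110011100110000011 | 0 | 1
  87 | 11100111001100000111 | 1 | 1
  88 | 11001110011000001111 | 1 | 1
  89 | 10011100110000011111 | 1 | 0
  90 | 00111001100000111110 | 0 | 1
  91 | 01110011000001111101 | 0 | 1
  92 | 11100110000011111011 | 1 | 1
  93 | 11001100000111110111 | 1 | 1
  94 | 10011000001111101111 | 1 | 0
  95 | 00110000011111011110 | 0 | 1
  96 | 01100000111110111101 | 0 | 0
  97 | 11000001111101111010 | 1 | 1
  98 | 10000011111011110101 | 1 | 1
  99 | 00000111110111101011 | 0 | 0
 100 | 00001111101111010110 | 0 | 0
 101 | 00011111011110101100 | 0 | 1
 102 | 00111110111101011001 | 0 | 1
 103 | 01111101111010110011 | 0 | 1
 104 | 11111011110101100111 | 1 | 0
 105 | 11110111101011001110 | 1 | 0
 106 | 11101111010110011100 | 1 | 1
 107 | 11011110101100111001 | 1 | 0
 108 | 10111101011001110010 | 1 | 0
 109 | 01111010110011100100 | 0 | 1
 110 | 11110101100111001001 | 1 | 0
 111 | 11101011001110010010 | 1 | 1
 112 | 11010110011100100101 | 1 | 0
 113 | 10101100111001001010 | 1 | 1
 114 | 01011001110010010101 | 0 | 1
 115 | 10110011100100101011 | 1 | 0
 116 | 01100111001001010110 | 0 | 0
 117 | 11001110010010101100 | 1 | 1
 118 | 10011100100101011001 | 1 | 0
 119 | 00111001001010110010 | 0 | 1
 120 | 01110010010101100101 | 0 | 1
 121 | 11100100101011001011 | 1 | 1
 122 | 11001001010110010111 | 1 | 1
 123 | 10010010101100101111 | 1 | 0
 124 | 00100101011001011110 | 0 | 0
 125 | 01001010110010111100 | 0 | 0
 126 | 10010101100101111000 | 1 | 0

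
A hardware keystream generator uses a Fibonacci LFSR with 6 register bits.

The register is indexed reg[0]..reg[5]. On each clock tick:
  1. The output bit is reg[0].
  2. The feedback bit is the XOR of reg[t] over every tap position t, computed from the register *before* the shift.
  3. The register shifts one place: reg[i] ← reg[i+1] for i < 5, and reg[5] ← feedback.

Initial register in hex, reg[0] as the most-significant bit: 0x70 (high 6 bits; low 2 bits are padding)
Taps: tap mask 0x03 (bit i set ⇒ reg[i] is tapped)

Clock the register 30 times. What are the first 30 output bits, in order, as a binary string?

k : reg_k → out_k, fb_k
0: 011100 → 0, fb=1
1: 111001 → 1, fb=0
2: 110010 → 1, fb=0
3: 100100 → 1, fb=1
4: 001001 → 0, fb=0
5: 010010 → 0, fb=1
6: 100101 → 1, fb=1
7: 001011 → 0, fb=0
8: 010110 → 0, fb=1
9: 101101 → 1, fb=1
10: 011011 → 0, fb=1
11: 110111 → 1, fb=0
12: 101110 → 1, fb=1
13: 011101 → 0, fb=1
14: 111011 → 1, fb=0
15: 110110 → 1, fb=0
16: 101100 → 1, fb=1
17: 011001 → 0, fb=1
18: 110011 → 1, fb=0
19: 100110 → 1, fb=1
20: 001101 → 0, fb=0
21: 011010 → 0, fb=1
22: 110101 → 1, fb=0
23: 101010 → 1, fb=1
24: 010101 → 0, fb=1
25: 101011 → 1, fb=1
26: 010111 → 0, fb=1
27: 101111 → 1, fb=1
28: 011111 → 0, fb=1
29: 111111 → 1, fb=0

011100100101101110110011010101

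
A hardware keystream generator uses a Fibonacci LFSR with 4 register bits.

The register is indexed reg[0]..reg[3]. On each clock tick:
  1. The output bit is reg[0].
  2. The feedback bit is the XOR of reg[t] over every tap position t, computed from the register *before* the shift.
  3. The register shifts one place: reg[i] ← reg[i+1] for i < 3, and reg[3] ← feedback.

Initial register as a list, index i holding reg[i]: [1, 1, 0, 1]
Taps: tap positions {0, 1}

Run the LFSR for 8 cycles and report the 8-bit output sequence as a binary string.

11010111

tick  register→output (feedback)
  0  1101→1 (0)
  1  1010→1 (1)
  2  0101→0 (1)
  3  1011→1 (1)
  4  0111→0 (1)
  5  1111→1 (0)
  6  1110→1 (0)
  7  1100→1 (0)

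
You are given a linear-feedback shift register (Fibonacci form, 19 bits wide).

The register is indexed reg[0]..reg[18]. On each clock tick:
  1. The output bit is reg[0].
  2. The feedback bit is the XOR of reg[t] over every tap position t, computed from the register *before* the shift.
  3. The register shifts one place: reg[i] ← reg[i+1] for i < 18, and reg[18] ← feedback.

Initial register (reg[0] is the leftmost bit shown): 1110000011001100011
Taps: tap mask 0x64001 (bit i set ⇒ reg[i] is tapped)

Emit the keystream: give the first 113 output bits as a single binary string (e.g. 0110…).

k : reg_k → out_k, fb_k
0: 1110000011001100011 → 1, fb=1
1: 1100000110011000111 → 1, fb=1
2: 1000001100110001111 → 1, fb=1
3: 0000011001100011111 → 0, fb=1
4: 0000110011000111111 → 0, fb=1
5: 0001100110001111111 → 0, fb=1
6: 0011001100011111111 → 0, fb=1
7: 0110011000111111111 → 0, fb=1
8: 1100110001111111111 → 1, fb=0
9: 1001100011111111110 → 1, fb=1
10: 0011000111111111101 → 0, fb=0
11: 0110001111111111010 → 0, fb=0
12: 1100011111111110100 → 1, fb=0
13: 1000111111111101000 → 1, fb=1
14: 0001111111111010001 → 0, fb=0
15: 0011111111110100010 → 0, fb=1
16: 0111111111101000101 → 0, fb=1
17: 1111111111010001011 → 1, fb=1
18: 1111111110100010111 → 1, fb=0
19: 1111111101000101110 → 1, fb=0
20: 1111111010001011100 → 1, fb=0
21: 1111110100010111000 → 1, fb=0
22: 1111101000101110000 → 1, fb=0
23: 1111010001011100000 → 1, fb=1
24: 1110100010111000001 → 1, fb=0
25: 1101000101110000010 → 1, fb=0
26: 1010001011100000100 → 1, fb=1
27: 0100010111000001001 → 0, fb=1
28: 1000101110000010011 → 1, fb=0
29: 0001011100000100110 → 0, fb=1
30: 0010111000001001101 → 0, fb=1
31: 0101110000010011011 → 0, fb=1
32: 1011100000100110111 → 1, fb=0
33: 0111000001001101110 → 0, fb=1
34: 1110000010011011101 → 1, fb=1
35: 1100000100110111011 → 1, fb=0
36: 1000001001101110110 → 1, fb=1
37: 0000010011011101101 → 0, fb=1
38: 0000100110111011011 → 0, fb=1
39: 0001001101110110111 → 0, fb=1
40: 0010011011101101111 → 0, fb=0
41: 0100110111011011110 → 0, fb=0
42: 1001101110110111100 → 1, fb=0
43: 0011011101101111000 → 0, fb=1
44: 0110111011011110001 → 0, fb=0
45: 1101110110111100010 → 1, fb=0
46: 1011101101111000100 → 1, fb=1
47: 0111011011110001001 → 0, fb=1
48: 1110110111100010011 → 1, fb=0
49: 1101101111000100110 → 1, fb=0
50: 1011011110001001100 → 1, fb=1
51: 0110111100010011001 → 0, fb=0
52: 1101111000100110010 → 1, fb=1
53: 1011110001001100101 → 1, fb=0
54: 0111100010011001010 → 0, fb=1
55: 1111000100110010101 → 1, fb=1
56: 1110001001100101011 → 1, fb=1
57: 1100010011001010111 → 1, fb=0
58: 1000100110010101110 → 1, fb=0
59: 0001001100101011100 → 0, fb=1
60: 0010011001010111001 → 0, fb=0
61: 0100110010101110010 → 0, fb=0
62: 1001100101011100100 → 1, fb=1
63: 0011001010111001001 → 0, fb=1
64: 0110010101110010011 → 0, fb=1
65: 1100101011100100111 → 1, fb=1
66: 1001010111001001111 → 1, fb=1
67: 0010101110010011111 → 0, fb=1
68: 0101011100100111111 → 0, fb=1
69: 1010111001001111111 → 1, fb=0
70: 0101110010011111110 → 0, fb=0
71: 1011100100111111100 → 1, fb=0
72: 0111001001111111000 → 0, fb=1
73: 1110010011111110001 → 1, fb=1
74: 1100100111111100011 → 1, fb=1
75: 1001001111111000111 → 1, fb=1
76: 0010011111110001111 → 0, fb=0
77: 0100111111100011110 → 0, fb=0
78: 1001111111000111100 → 1, fb=0
79: 0011111110001111000 → 0, fb=1
80: 0111111100011110001 → 0, fb=0
81: 1111111000111100010 → 1, fb=0
82: 1111110001111000100 → 1, fb=1
83: 1111100011110001001 → 1, fb=0
84: 1111000111100010010 → 1, fb=1
85: 1110001111000100101 → 1, fb=0
86: 1100011110001001010 → 1, fb=0
87: 1000111100010010100 → 1, fb=0
88: 0001111000100101000 → 0, fb=0
89: 0011110001001010000 → 0, fb=1
90: 0111100010010100001 → 0, fb=1
91: 1111000100101000011 → 1, fb=1
92: 1110001001010000111 → 1, fb=1
93: 1100010010100001111 → 1, fb=1
94: 1000100101000011111 → 1, fb=0
95: 0001001010000111110 → 0, fb=0
96: 0010010100001111100 → 0, fb=1
97: 0100101000011111001 → 0, fb=0
98: 1001010000111110010 → 1, fb=1
99: 0010100001111100101 → 0, fb=1
100: 0101000011111001011 → 0, fb=0
101: 1010000111110010110 → 1, fb=1
102: 0100001111100101101 → 0, fb=1
103: 1000011111001011011 → 1, fb=0
104: 0000111110010110110 → 0, fb=0
105: 0001111100101101100 → 0, fb=0
106: 0011111001011011000 → 0, fb=1
107: 0111110010110110001 → 0, fb=0
108: 1111100101101100010 → 1, fb=0
109: 1111001011011000100 → 1, fb=1
110: 1110010110110001001 → 1, fb=0
111: 1100101101100010010 → 1, fb=1
112: 1001011011000100101 → 1, fb=0

11100000110011000111111111101000101110000010011011101101111000100110010101110010011111110001111000100101000011111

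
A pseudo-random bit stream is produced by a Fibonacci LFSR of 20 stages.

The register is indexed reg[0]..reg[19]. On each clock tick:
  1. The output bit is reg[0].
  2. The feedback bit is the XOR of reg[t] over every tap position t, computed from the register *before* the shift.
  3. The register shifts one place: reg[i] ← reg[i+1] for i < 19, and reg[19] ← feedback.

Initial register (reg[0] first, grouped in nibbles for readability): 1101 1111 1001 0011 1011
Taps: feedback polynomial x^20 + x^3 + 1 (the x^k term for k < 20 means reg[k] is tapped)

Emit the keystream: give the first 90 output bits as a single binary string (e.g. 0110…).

tick  register→output (feedback)
  0  11011111100100111011→1 (0)
  1  10111111001001110110→1 (0)
  2  01111110010011101100→0 (1)
  3  11111100100111011001→1 (0)
  4  11111001001110110010→1 (0)
  5  11110010011101100100→1 (0)
  6  11100100111011001000→1 (1)
  7  11001001110110010001→1 (1)
  8  10010011101100100011→1 (0)
  9  00100111011001000110→0 (0)
 10  01001110110010001100→0 (0)
 11  10011101100100011000→1 (0)
 12  00111011001000110000→0 (1)
 13  01110110010001100001→0 (1)
 14  11101100100011000011→1 (1)
 15  11011001000110000111→1 (0)
 16  10110010001100001110→1 (0)
 17  01100100011000011100→0 (0)
 18  11001000110000111000→1 (1)
 19  10010001100001110001→1 (0)
 20  00100011000011100010→0 (0)
 21  01000110000111000100→0 (0)
 22  10001100001110001000→1 (1)
 23  00011000011100010001→0 (1)
 24  00110000111000100011→0 (1)
 25  01100001110001000111→0 (0)
 26  11000011100010001110→1 (1)
 27  10000111000100011101→1 (1)
 28  00001110001000111011→0 (0)
 29  00011100010001110110→0 (1)
 30  00111000100011101101→0 (1)
 31  01110001000111011011→0 (1)
 32  11100010001110110111→1 (1)
 33  11000100011101101111→1 (1)
 34  10001000111011011111→1 (1)
 35  00010001110110111111→0 (1)
 36  00100011101101111111→0 (0)
 37  01000111011011111110→0 (0)
 38  10001110110111111100→1 (1)
 39  00011101101111111001→0 (1)
 40  00111011011111110011→0 (1)
 41  01110110111111100111→0 (1)
 42  11101101111111001111→1 (1)
 43  11011011111110011111→1 (0)
 44  10110111111100111110→1 (0)
 45  01101111111001111100→0 (0)
 46  11011111110011111000→1 (0)
 47  10111111100111110000→1 (0)
 48  01111111001111100000→0 (1)
 49  11111110011111000001→1 (0)
 50  11111100111110000010→1 (0)
 51  11111001111100000100→1 (0)
 52  11110011111000001000→1 (0)
 53  11100111110000010000→1 (1)
 54  11001111100000100001→1 (1)
 55  10011111000001000011→1 (0)
 56  00111110000010000110→0 (1)
 57  01111100000100001101→0 (1)
 58  11111000001000011011→1 (0)
 59  11110000010000110110→1 (0)
 60  11100000100001101100→1 (1)
 61  11000001000011011001→1 (1)
 62  10000010000110110011→1 (1)
 63  00000100001101100111→0 (0)
 64  00001000011011001110→0 (0)
 65  00010000110110011100→0 (1)
 66  00100001101100111001→0 (0)
 67  01000011011001110010→0 (0)
 68  10000110110011100100→1 (1)
 69  00001101100111001001→0 (0)
 70  00011011001110010010→0 (1)
 71  00110110011100100101→0 (1)
 72  01101100111001001011→0 (0)
 73  11011001110010010110→1 (0)
 74  10110011100100101100→1 (0)
 75  01100111001001011000→0 (0)
 76  11001110010010110000→1 (1)
 77  10011100100101100001→1 (0)
 78  00111001001011000010→0 (1)
 79  01110010010110000101→0 (1)
 80  11100100101100001011→1 (1)
 81  11001001011000010111→1 (1)
 82  10010010110000101111→1 (0)
 83  00100101100001011110→0 (0)
 84  01001011000010111100→0 (0)
 85  10010110000101111000→1 (0)
 86  00101100001011110000→0 (0)
 87  01011000010111100000→0 (1)
 88  10110000101111000001→1 (0)
 89  01100001011110000010→0 (0)

110111111001001110110010001100001110001000111011011111110011111000001000011011001110010010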